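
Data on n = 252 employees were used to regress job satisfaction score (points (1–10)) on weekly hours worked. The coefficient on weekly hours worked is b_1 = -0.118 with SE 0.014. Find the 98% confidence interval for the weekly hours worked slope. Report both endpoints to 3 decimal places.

df = n − 2 = 252 − 2 = 250.
t* = t_{0.01, 250} = 2.341356.
Margin = t* × SE = 2.341356 × 0.014 = 0.03278.
CI: -0.118 ± 0.03278 → (-0.151, -0.085).
With 98% confidence, each one-unit increase in weekly hours worked is associated with a change of between -0.151 and -0.085 points (1–10) in job satisfaction score.

(-0.151, -0.085)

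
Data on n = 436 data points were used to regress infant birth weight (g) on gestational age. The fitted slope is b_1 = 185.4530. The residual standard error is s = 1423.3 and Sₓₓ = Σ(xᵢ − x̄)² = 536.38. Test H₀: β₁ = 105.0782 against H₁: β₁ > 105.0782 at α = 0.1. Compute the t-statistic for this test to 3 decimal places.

SE(b_1) = s/√Sₓₓ = 1423.3/√536.38 = 61.4554.
t = (185.4530 − 105.0782) / 61.4554 = 1.308.
df = n − 2 = 434.
One-sided p ≈ 0.0958, which is < 0.1, so reject H₀.
There is evidence that the true slope on gestational age exceeds 105.0782 g per unit.

t = 1.308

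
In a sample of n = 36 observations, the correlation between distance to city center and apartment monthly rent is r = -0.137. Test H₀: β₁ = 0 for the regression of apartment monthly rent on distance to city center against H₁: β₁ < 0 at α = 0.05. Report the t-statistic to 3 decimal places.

t = -0.806

t = r·√(n − 2)/√(1 − r²) = -0.137·√34/√0.981231 = -0.806.
df = n − 2 = 34.
One-sided p ≈ 0.2128, which is ≥ 0.05, so fail to reject H₀.
The data do not give significant evidence of a linear association between distance to city center and apartment monthly rent.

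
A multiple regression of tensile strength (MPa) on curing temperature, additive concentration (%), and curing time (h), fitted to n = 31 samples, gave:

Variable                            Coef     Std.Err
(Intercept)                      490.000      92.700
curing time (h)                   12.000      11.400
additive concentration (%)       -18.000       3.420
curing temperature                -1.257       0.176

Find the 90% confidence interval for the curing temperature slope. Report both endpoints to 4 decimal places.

Read off: b = -1.257, SE = 0.176 for curing temperature.
df = n − k − 1 = 31 − 3 − 1 = 27.
t* = t_{0.05, 27} = 1.703288.
Margin = t* × SE = 1.703288 × 0.176 = 0.299779.
CI: -1.257 ± 0.299779 → (-1.5568, -0.9572).

(-1.5568, -0.9572)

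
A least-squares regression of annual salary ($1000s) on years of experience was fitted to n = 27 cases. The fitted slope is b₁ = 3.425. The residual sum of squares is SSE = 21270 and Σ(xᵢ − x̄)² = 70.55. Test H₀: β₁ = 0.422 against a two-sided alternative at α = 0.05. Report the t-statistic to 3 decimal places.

t = 0.865

MSE = SSE/(n − 2) = 21270/25 = 850.8.
SE(b₁) = √(MSE/Sₓₓ) = √(850.8/70.55) = 3.47268.
t = (3.425 − 0.422) / 3.47268 = 0.865.
df = n − 2 = 25.
Two-sided p ≈ 0.3954, which is ≥ 0.05, so fail to reject H₀.
The data are consistent with a true slope of 0.422 $1000s per unit of years of experience.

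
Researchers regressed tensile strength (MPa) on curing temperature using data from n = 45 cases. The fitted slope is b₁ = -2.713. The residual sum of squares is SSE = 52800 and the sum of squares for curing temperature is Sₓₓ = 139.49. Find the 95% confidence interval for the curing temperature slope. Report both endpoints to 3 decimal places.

MSE = SSE/(n − 2) = 52800/43 = 1227.91.
SE(b₁) = √(MSE/Sₓₓ) = √(1227.91/139.49) = 2.96696.
df = n − 2 = 43.
t* = t_{0.025, 43} = 2.016692.
Margin = t* × SE = 2.016692 × 2.96696 = 5.98344.
CI: -2.713 ± 5.98344 → (-8.696, 3.270).
With 95% confidence, each one-unit increase in curing temperature is associated with a change of between -8.696 and 3.270 MPa in tensile strength.

(-8.696, 3.270)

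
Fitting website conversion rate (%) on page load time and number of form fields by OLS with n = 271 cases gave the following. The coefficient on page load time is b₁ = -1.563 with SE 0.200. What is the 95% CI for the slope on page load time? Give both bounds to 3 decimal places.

(-1.957, -1.169)

df = n − k − 1 = 271 − 2 − 1 = 268.
t* = t_{0.025, 268} = 1.968855.
Margin = t* × SE = 1.968855 × 0.200 = 0.39377.
CI: -1.563 ± 0.39377 → (-1.957, -1.169).
With 95% confidence, each one-unit increase in page load time is associated with a change of between -1.957 and -1.169 % in website conversion rate, holding the other predictors fixed.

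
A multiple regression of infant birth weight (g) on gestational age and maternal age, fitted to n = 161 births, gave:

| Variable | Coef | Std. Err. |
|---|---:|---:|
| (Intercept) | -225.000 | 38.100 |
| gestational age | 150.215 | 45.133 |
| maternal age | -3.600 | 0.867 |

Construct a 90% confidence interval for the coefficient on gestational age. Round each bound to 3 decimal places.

Read off: b = 150.215, SE = 45.133 for gestational age.
df = n − k − 1 = 161 − 2 − 1 = 158.
t* = t_{0.05, 158} = 1.654555.
Margin = t* × SE = 1.654555 × 45.133 = 74.67503.
CI: 150.215 ± 74.67503 → (75.540, 224.890).

(75.540, 224.890)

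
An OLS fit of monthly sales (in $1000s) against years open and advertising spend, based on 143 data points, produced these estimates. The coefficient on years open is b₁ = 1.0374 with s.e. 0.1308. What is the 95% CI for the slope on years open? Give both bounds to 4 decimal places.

df = n − k − 1 = 143 − 2 − 1 = 140.
t* = t_{0.025, 140} = 1.977054.
Margin = t* × SE = 1.977054 × 0.1308 = 0.258599.
CI: 1.0374 ± 0.258599 → (0.7788, 1.2960).
With 95% confidence, each one-unit increase in years open is associated with a change of between 0.7788 and 1.2960 $1000s in monthly sales, holding the other predictors fixed.

(0.7788, 1.2960)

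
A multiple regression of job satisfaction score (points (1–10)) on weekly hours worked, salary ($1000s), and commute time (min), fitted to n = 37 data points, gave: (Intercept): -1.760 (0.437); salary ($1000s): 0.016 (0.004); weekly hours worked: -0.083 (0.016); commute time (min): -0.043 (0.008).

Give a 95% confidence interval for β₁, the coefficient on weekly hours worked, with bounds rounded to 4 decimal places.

Read off: b = -0.083, SE = 0.016 for weekly hours worked.
df = n − k − 1 = 37 − 3 − 1 = 33.
t* = t_{0.025, 33} = 2.034515.
Margin = t* × SE = 2.034515 × 0.016 = 0.032552.
CI: -0.083 ± 0.032552 → (-0.1156, -0.0504).

(-0.1156, -0.0504)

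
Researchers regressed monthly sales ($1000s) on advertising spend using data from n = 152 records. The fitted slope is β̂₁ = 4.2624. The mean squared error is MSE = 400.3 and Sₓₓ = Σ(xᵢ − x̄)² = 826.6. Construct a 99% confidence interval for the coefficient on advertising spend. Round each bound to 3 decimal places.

(2.447, 6.078)

SE(β̂₁) = √(MSE/Sₓₓ) = √(400.3/826.6) = 0.695897.
df = n − 2 = 150.
t* = t_{0.005, 150} = 2.609003.
Margin = t* × SE = 2.609003 × 0.695897 = 1.81560.
CI: 4.2624 ± 1.81560 → (2.447, 6.078).
With 99% confidence, each one-unit increase in advertising spend is associated with a change of between 2.447 and 6.078 $1000s in monthly sales.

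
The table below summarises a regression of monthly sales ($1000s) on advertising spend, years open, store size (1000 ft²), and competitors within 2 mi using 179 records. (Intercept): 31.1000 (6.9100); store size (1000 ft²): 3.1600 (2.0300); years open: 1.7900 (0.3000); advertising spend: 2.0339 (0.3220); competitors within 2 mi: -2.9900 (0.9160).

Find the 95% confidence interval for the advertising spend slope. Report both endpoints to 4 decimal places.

(1.3984, 2.6694)

Read off: b = 2.0339, SE = 0.3220 for advertising spend.
df = n − k − 1 = 179 − 4 − 1 = 174.
t* = t_{0.025, 174} = 1.973691.
Margin = t* × SE = 1.973691 × 0.3220 = 0.635529.
CI: 2.0339 ± 0.635529 → (1.3984, 2.6694).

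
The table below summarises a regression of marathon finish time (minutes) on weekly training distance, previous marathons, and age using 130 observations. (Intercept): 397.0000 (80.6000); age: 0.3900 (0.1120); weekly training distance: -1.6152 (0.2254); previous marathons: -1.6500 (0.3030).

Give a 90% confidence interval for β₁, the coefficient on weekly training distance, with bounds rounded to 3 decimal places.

(-1.989, -1.242)

Read off: b = -1.6152, SE = 0.2254 for weekly training distance.
df = n − k − 1 = 130 − 3 − 1 = 126.
t* = t_{0.05, 126} = 1.657037.
Margin = t* × SE = 1.657037 × 0.2254 = 0.37350.
CI: -1.6152 ± 0.37350 → (-1.989, -1.242).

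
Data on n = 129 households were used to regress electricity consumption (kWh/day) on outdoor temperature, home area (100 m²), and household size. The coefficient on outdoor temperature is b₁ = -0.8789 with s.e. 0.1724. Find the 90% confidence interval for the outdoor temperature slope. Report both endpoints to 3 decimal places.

(-1.165, -0.593)

df = n − k − 1 = 129 − 3 − 1 = 125.
t* = t_{0.05, 125} = 1.657135.
Margin = t* × SE = 1.657135 × 0.1724 = 0.28569.
CI: -0.8789 ± 0.28569 → (-1.165, -0.593).
With 90% confidence, each one-unit increase in outdoor temperature is associated with a change of between -1.165 and -0.593 kWh/day in electricity consumption, holding the other predictors fixed.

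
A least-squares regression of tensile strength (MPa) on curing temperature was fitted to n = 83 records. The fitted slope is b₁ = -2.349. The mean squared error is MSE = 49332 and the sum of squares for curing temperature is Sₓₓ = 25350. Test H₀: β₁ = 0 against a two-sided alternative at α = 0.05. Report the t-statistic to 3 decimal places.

t = -1.684

SE(b₁) = √(MSE/Sₓₓ) = √(49332/25350) = 1.395.
t = -2.349 / 1.395 = -1.684.
df = n − 2 = 81.
Two-sided p ≈ 0.0961, which is ≥ 0.05, so fail to reject H₀.
The data do not give significant evidence of an association between curing temperature and tensile strength.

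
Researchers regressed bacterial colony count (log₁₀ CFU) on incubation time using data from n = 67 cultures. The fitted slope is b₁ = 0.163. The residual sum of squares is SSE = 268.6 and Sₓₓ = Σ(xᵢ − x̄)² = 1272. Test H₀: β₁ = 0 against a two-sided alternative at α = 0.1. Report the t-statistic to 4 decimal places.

t = 2.8598

MSE = SSE/(n − 2) = 268.6/65 = 4.13231.
SE(b₁) = √(MSE/Sₓₓ) = √(4.13231/1272) = 0.0569971.
t = 0.163 / 0.0569971 = 2.8598.
df = n − 2 = 65.
Two-sided p ≈ 0.0057, which is < 0.1, so reject H₀.
There is evidence that incubation time is associated with bacterial colony count.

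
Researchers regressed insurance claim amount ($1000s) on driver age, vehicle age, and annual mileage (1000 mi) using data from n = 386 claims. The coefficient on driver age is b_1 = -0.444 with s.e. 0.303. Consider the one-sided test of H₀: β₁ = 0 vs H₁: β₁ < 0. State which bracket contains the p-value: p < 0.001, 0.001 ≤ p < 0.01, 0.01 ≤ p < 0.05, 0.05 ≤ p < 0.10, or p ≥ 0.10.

t = -0.444 / 0.303 = -1.465.
df = n − k − 1 = 386 − 3 − 1 = 382.
One-sided p = P(T_{382} < t) ≈ 0.0718.
So 0.05 ≤ p < 0.10.

0.05 ≤ p < 0.10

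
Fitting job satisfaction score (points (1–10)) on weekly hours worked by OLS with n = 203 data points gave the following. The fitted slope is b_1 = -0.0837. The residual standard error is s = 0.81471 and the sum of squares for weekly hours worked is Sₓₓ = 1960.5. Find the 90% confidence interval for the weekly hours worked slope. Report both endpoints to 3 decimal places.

(-0.114, -0.053)

SE(b_1) = s/√Sₓₓ = 0.81471/√1960.5 = 0.0184001.
df = n − 2 = 201.
t* = t_{0.05, 201} = 1.65247.
Margin = t* × SE = 1.65247 × 0.0184001 = 0.03041.
CI: -0.0837 ± 0.03041 → (-0.114, -0.053).
With 90% confidence, each one-unit increase in weekly hours worked is associated with a change of between -0.114 and -0.053 points (1–10) in job satisfaction score.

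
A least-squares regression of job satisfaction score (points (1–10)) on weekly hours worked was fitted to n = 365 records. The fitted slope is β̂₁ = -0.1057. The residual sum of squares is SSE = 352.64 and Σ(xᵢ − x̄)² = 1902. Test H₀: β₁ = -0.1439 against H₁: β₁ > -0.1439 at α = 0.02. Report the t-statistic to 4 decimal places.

t = 1.6903

MSE = SSE/(n − 2) = 352.64/363 = 0.97146.
SE(β̂₁) = √(MSE/Sₓₓ) = √(0.97146/1902) = 0.0225999.
t = (-0.1057 − (-0.1439)) / 0.0225999 = 1.6903.
df = n − 2 = 363.
One-sided p ≈ 0.0459, which is ≥ 0.02, so fail to reject H₀.
The data do not give significant evidence that the true slope on weekly hours worked exceeds -0.1439 points (1–10) per unit.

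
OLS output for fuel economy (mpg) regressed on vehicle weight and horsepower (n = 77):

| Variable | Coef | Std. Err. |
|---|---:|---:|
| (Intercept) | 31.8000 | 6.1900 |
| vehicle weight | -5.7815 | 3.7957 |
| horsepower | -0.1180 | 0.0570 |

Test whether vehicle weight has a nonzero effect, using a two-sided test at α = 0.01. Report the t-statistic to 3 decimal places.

t = -1.523

Read off: b = -5.7815, SE = 3.7957 for vehicle weight.
H₀: β₁ = 0 vs H₁: β₁ ≠ 0.
t = -5.7815 / 3.7957 = -1.523.
df = n − k − 1 = 77 − 2 − 1 = 74.
Two-sided p ≈ 0.1320, which is ≥ 0.01, so fail to reject H₀.
The data do not give significant evidence of an association between vehicle weight and fuel economy, after adjusting for the other predictors.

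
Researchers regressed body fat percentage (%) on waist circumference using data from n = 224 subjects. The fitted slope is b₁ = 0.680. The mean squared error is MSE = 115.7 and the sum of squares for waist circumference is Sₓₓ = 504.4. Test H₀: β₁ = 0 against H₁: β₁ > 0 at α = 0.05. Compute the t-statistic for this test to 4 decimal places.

t = 1.4198

SE(b₁) = √(MSE/Sₓₓ) = √(115.7/504.4) = 0.478938.
t = 0.680 / 0.478938 = 1.4198.
df = n − 2 = 222.
One-sided p ≈ 0.0785, which is ≥ 0.05, so fail to reject H₀.
The data do not give significant evidence that the true slope on waist circumference is positive.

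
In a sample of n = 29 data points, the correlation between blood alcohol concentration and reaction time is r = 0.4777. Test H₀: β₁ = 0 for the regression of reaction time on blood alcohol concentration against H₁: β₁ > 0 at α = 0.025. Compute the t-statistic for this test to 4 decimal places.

t = r·√(n − 2)/√(1 − r²) = 0.4777·√27/√0.771803 = 2.8254.
df = n − 2 = 27.
One-sided p ≈ 0.0044, which is < 0.025, so reject H₀.
There is evidence of a linear association between blood alcohol concentration and reaction time.

t = 2.8254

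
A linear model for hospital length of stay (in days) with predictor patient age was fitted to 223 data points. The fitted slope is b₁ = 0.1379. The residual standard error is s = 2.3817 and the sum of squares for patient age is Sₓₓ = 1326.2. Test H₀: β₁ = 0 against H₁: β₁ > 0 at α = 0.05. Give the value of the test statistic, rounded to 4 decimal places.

t = 2.1085

SE(b₁) = s/√Sₓₓ = 2.3817/√1326.2 = 0.0654007.
t = 0.1379 / 0.0654007 = 2.1085.
df = n − 2 = 221.
One-sided p ≈ 0.0181, which is < 0.05, so reject H₀.
There is evidence that the true slope on patient age is positive.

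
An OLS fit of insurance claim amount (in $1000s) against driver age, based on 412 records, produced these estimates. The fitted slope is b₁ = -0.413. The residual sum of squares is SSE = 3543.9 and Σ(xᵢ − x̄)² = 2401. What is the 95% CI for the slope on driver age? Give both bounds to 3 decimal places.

MSE = SSE/(n − 2) = 3543.9/410 = 8.64366.
SE(b₁) = √(MSE/Sₓₓ) = √(8.64366/2401) = 0.0600002.
df = n − 2 = 410.
t* = t_{0.025, 410} = 1.965767.
Margin = t* × SE = 1.965767 × 0.0600002 = 0.11795.
CI: -0.413 ± 0.11795 → (-0.531, -0.295).
With 95% confidence, each one-unit increase in driver age is associated with a change of between -0.531 and -0.295 $1000s in insurance claim amount.

(-0.531, -0.295)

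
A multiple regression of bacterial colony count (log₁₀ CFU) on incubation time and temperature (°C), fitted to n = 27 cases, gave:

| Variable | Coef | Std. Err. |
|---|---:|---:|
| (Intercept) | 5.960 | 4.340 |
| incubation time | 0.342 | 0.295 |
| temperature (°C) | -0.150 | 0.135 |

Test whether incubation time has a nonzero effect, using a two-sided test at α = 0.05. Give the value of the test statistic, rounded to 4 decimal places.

t = 1.1593

Read off: b = 0.342, SE = 0.295 for incubation time.
H₀: β₁ = 0 vs H₁: β₁ ≠ 0.
t = 0.342 / 0.295 = 1.1593.
df = n − k − 1 = 27 − 2 − 1 = 24.
Two-sided p ≈ 0.2577, which is ≥ 0.05, so fail to reject H₀.
The data do not give significant evidence of an association between incubation time and bacterial colony count, after adjusting for the other predictors.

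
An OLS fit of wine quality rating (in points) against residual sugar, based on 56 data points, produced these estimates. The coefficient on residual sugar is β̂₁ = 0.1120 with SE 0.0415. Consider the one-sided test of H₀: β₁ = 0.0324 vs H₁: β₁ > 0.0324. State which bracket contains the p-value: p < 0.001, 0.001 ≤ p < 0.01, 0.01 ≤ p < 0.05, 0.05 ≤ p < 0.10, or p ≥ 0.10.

0.01 ≤ p < 0.05

t = (0.1120 − 0.0324) / 0.0415 = 1.918.
df = n − 2 = 56 − 2 = 54.
One-sided p = P(T_{54} > t) ≈ 0.0302.
So 0.01 ≤ p < 0.05.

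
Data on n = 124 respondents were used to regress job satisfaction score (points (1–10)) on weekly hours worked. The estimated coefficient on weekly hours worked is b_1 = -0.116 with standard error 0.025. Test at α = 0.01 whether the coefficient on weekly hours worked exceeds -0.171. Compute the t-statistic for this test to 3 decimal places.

H₀: β₁ = -0.171 vs H₁: β₁ > -0.171.
t = (b_1 − β₁⁰)/SE = (-0.116 − (-0.171)) / 0.025 = 2.200.
df = n − 2 = 124 − 2 = 122.
One-sided p ≈ 0.0148, which is ≥ 0.01, so fail to reject H₀.
The data do not give significant evidence that the true slope on weekly hours worked exceeds -0.171 points (1–10) per unit.

t = 2.200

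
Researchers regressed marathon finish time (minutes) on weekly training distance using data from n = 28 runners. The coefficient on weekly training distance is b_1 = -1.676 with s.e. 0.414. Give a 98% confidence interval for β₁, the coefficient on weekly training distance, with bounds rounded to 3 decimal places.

(-2.702, -0.650)

df = n − 2 = 28 − 2 = 26.
t* = t_{0.01, 26} = 2.47863.
Margin = t* × SE = 2.47863 × 0.414 = 1.02615.
CI: -1.676 ± 1.02615 → (-2.702, -0.650).
With 98% confidence, each one-unit increase in weekly training distance is associated with a change of between -2.702 and -0.650 minutes in marathon finish time.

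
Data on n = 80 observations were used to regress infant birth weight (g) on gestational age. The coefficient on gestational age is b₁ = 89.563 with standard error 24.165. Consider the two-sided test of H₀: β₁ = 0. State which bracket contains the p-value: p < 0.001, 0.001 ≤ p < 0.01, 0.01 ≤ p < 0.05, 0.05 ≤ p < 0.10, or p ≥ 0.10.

p < 0.001

t = 89.563 / 24.165 = 3.706.
df = n − 2 = 80 − 2 = 78.
Two-sided p = 2·P(T_{78} > |t|) ≈ 0.0004.
So p < 0.001.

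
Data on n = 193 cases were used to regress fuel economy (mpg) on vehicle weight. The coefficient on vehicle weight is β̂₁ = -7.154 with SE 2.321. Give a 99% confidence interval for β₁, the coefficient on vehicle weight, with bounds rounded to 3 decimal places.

df = n − 2 = 193 − 2 = 191.
t* = t_{0.005, 191} = 2.601814.
Margin = t* × SE = 2.601814 × 2.321 = 6.03881.
CI: -7.154 ± 6.03881 → (-13.193, -1.115).
With 99% confidence, each one-unit increase in vehicle weight is associated with a change of between -13.193 and -1.115 mpg in fuel economy.

(-13.193, -1.115)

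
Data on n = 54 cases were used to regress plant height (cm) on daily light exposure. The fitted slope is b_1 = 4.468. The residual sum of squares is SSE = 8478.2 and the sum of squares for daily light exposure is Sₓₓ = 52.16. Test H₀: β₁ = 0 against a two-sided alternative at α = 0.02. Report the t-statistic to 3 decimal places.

MSE = SSE/(n − 2) = 8478.2/52 = 163.042.
SE(b_1) = √(MSE/Sₓₓ) = √(163.042/52.16) = 1.768.
t = 4.468 / 1.768 = 2.527.
df = n − 2 = 52.
Two-sided p ≈ 0.0146, which is < 0.02, so reject H₀.
There is evidence that daily light exposure is associated with plant height.

t = 2.527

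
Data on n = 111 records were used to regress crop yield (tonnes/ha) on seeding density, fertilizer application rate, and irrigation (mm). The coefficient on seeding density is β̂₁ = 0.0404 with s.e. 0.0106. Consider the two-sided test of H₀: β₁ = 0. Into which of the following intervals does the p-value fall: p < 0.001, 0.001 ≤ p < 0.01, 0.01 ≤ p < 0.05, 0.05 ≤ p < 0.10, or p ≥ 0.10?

p < 0.001

t = 0.0404 / 0.0106 = 3.811.
df = n − k − 1 = 111 − 3 − 1 = 107.
Two-sided p = 2·P(T_{107} > |t|) ≈ 0.0002.
So p < 0.001.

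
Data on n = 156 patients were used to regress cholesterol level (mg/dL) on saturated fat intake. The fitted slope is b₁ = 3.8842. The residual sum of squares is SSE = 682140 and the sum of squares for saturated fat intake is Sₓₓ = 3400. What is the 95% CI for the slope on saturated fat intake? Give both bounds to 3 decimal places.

(1.629, 6.139)

MSE = SSE/(n − 2) = 682140/154 = 4429.48.
SE(b₁) = √(MSE/Sₓₓ) = √(4429.48/3400) = 1.1414.
df = n − 2 = 154.
t* = t_{0.025, 154} = 1.975488.
Margin = t* × SE = 1.975488 × 1.1414 = 2.25482.
CI: 3.8842 ± 2.25482 → (1.629, 6.139).
With 95% confidence, each one-unit increase in saturated fat intake is associated with a change of between 1.629 and 6.139 mg/dL in cholesterol level.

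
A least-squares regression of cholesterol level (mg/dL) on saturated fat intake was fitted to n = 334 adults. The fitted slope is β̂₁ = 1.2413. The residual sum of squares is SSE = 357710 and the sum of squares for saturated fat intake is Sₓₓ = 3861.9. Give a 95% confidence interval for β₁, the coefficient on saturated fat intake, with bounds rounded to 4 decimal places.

(0.2023, 2.2803)

MSE = SSE/(n − 2) = 357710/332 = 1077.44.
SE(β̂₁) = √(MSE/Sₓₓ) = √(1077.44/3861.9) = 0.528197.
df = n − 2 = 332.
t* = t_{0.025, 332} = 1.967135.
Margin = t* × SE = 1.967135 × 0.528197 = 1.039035.
CI: 1.2413 ± 1.039035 → (0.2023, 2.2803).
With 95% confidence, each one-unit increase in saturated fat intake is associated with a change of between 0.2023 and 2.2803 mg/dL in cholesterol level.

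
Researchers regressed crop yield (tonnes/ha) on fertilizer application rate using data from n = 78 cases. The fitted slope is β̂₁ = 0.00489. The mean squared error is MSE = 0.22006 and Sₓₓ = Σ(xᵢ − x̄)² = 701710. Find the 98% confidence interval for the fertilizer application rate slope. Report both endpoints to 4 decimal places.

SE(β̂₁) = √(MSE/Sₓₓ) = √(0.22006/701710) = 0.000560005.
df = n − 2 = 76.
t* = t_{0.01, 76} = 2.37642.
Margin = t* × SE = 2.37642 × 0.000560005 = 0.001331.
CI: 0.00489 ± 0.001331 → (0.0036, 0.0062).
With 98% confidence, each one-unit increase in fertilizer application rate is associated with a change of between 0.0036 and 0.0062 tonnes/ha in crop yield.

(0.0036, 0.0062)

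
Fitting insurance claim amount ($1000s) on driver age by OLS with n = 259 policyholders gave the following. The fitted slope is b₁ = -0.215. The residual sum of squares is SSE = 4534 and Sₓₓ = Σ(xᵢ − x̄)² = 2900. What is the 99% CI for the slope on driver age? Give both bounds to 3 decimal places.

(-0.417, -0.013)

MSE = SSE/(n − 2) = 4534/257 = 17.642.
SE(b₁) = √(MSE/Sₓₓ) = √(17.642/2900) = 0.0779965.
df = n − 2 = 257.
t* = t_{0.005, 257} = 2.595094.
Margin = t* × SE = 2.595094 × 0.0779965 = 0.20241.
CI: -0.215 ± 0.20241 → (-0.417, -0.013).
With 99% confidence, each one-unit increase in driver age is associated with a change of between -0.417 and -0.013 $1000s in insurance claim amount.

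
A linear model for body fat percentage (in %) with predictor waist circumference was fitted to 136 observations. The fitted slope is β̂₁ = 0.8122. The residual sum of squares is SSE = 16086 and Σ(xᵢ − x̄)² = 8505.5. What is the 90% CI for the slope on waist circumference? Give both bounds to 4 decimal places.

MSE = SSE/(n − 2) = 16086/134 = 120.045.
SE(β̂₁) = √(MSE/Sₓₓ) = √(120.045/8505.5) = 0.118801.
df = n − 2 = 134.
t* = t_{0.05, 134} = 1.656305.
Margin = t* × SE = 1.656305 × 0.118801 = 0.196771.
CI: 0.8122 ± 0.196771 → (0.6154, 1.0090).
With 90% confidence, each one-unit increase in waist circumference is associated with a change of between 0.6154 and 1.0090 % in body fat percentage.

(0.6154, 1.0090)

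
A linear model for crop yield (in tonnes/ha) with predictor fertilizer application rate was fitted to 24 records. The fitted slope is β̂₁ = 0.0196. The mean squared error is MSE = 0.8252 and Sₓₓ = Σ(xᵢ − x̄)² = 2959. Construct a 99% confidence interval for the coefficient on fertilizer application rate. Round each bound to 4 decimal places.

(-0.0275, 0.0667)

SE(β̂₁) = √(MSE/Sₓₓ) = √(0.8252/2959) = 0.0166996.
df = n − 2 = 22.
t* = t_{0.005, 22} = 2.818756.
Margin = t* × SE = 2.818756 × 0.0166996 = 0.047072.
CI: 0.0196 ± 0.047072 → (-0.0275, 0.0667).
With 99% confidence, each one-unit increase in fertilizer application rate is associated with a change of between -0.0275 and 0.0667 tonnes/ha in crop yield.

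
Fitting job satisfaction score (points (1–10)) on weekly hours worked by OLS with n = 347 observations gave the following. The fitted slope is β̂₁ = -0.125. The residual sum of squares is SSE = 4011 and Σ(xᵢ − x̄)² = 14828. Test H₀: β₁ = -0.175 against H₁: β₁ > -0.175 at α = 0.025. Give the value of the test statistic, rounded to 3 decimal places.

MSE = SSE/(n − 2) = 4011/345 = 11.6261.
SE(β̂₁) = √(MSE/Sₓₓ) = √(11.6261/14828) = 0.0280011.
t = (-0.125 − (-0.175)) / 0.0280011 = 1.786.
df = n − 2 = 345.
One-sided p ≈ 0.0375, which is ≥ 0.025, so fail to reject H₀.
The data do not give significant evidence that the true slope on weekly hours worked exceeds -0.175 points (1–10) per unit.

t = 1.786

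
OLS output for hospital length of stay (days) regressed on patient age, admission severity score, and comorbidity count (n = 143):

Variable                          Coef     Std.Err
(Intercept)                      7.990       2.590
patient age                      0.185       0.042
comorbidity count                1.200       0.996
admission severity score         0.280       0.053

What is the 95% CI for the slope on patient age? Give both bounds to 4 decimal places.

(0.1020, 0.2680)

Read off: b = 0.185, SE = 0.042 for patient age.
df = n − k − 1 = 143 − 3 − 1 = 139.
t* = t_{0.025, 139} = 1.977178.
Margin = t* × SE = 1.977178 × 0.042 = 0.083041.
CI: 0.185 ± 0.083041 → (0.1020, 0.2680).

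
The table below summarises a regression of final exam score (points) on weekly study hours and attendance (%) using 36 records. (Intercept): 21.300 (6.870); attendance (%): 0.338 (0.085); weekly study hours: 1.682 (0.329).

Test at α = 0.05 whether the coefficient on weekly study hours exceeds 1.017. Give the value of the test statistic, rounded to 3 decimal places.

Read off: b = 1.682, SE = 0.329 for weekly study hours.
H₀: β₁ = 1.017 vs H₁: β₁ > 1.017.
t = (1.682 − 1.017) / 0.329 = 2.021.
df = n − k − 1 = 36 − 2 − 1 = 33.
One-sided p ≈ 0.0257, which is < 0.05, so reject H₀.
There is evidence that the true slope on weekly study hours exceeds 1.017 points per unit, holding the other predictors fixed.

t = 2.021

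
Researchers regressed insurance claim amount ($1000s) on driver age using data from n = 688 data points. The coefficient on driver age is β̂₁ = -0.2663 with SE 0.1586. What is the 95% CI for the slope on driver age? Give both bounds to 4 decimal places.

(-0.5777, 0.0451)

df = n − 2 = 688 − 2 = 686.
t* = t_{0.025, 686} = 1.963428.
Margin = t* × SE = 1.963428 × 0.1586 = 0.311400.
CI: -0.2663 ± 0.311400 → (-0.5777, 0.0451).
With 95% confidence, each one-unit increase in driver age is associated with a change of between -0.5777 and 0.0451 $1000s in insurance claim amount.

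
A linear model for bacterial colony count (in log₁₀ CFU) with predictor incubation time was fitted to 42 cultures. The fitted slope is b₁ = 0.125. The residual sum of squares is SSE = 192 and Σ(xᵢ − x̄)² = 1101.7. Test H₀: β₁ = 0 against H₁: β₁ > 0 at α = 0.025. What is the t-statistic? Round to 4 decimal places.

MSE = SSE/(n − 2) = 192/40 = 4.8.
SE(b₁) = √(MSE/Sₓₓ) = √(4.8/1101.7) = 0.0660068.
t = 0.125 / 0.0660068 = 1.8937.
df = n − 2 = 40.
One-sided p ≈ 0.0328, which is ≥ 0.025, so fail to reject H₀.
The data do not give significant evidence that the true slope on incubation time is positive.

t = 1.8937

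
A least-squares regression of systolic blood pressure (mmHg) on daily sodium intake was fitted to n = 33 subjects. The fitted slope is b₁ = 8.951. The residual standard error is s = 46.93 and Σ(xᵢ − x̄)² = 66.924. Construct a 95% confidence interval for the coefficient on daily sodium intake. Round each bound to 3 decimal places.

SE(b₁) = s/√Sₓₓ = 46.93/√66.924 = 5.73667.
df = n − 2 = 31.
t* = t_{0.025, 31} = 2.039513.
Margin = t* × SE = 2.039513 × 5.73667 = 11.70001.
CI: 8.951 ± 11.70001 → (-2.749, 20.651).
With 95% confidence, each one-unit increase in daily sodium intake is associated with a change of between -2.749 and 20.651 mmHg in systolic blood pressure.

(-2.749, 20.651)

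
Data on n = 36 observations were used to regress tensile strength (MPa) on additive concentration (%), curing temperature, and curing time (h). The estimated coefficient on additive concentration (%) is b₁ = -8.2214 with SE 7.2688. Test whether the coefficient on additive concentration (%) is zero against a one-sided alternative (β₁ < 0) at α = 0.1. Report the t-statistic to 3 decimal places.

t = -1.131

H₀: β₁ = 0 vs H₁: β₁ < 0.
t = (b₁ − β₁⁰)/SE = -8.2214 / 7.2688 = -1.131.
df = n − k − 1 = 36 − 3 − 1 = 32.
One-sided p ≈ 0.1332, which is ≥ 0.1, so fail to reject H₀.
The data do not give significant evidence that the true slope on additive concentration (%) is negative, holding the other predictors fixed.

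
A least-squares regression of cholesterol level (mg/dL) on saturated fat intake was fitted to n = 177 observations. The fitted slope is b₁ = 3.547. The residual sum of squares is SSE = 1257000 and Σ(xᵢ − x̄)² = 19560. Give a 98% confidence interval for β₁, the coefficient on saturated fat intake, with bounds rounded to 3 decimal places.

MSE = SSE/(n − 2) = 1257000/175 = 7182.86.
SE(b₁) = √(MSE/Sₓₓ) = √(7182.86/19560) = 0.605988.
df = n − 2 = 175.
t* = t_{0.01, 175} = 2.347845.
Margin = t* × SE = 2.347845 × 0.605988 = 1.42277.
CI: 3.547 ± 1.42277 → (2.124, 4.970).
With 98% confidence, each one-unit increase in saturated fat intake is associated with a change of between 2.124 and 4.970 mg/dL in cholesterol level.

(2.124, 4.970)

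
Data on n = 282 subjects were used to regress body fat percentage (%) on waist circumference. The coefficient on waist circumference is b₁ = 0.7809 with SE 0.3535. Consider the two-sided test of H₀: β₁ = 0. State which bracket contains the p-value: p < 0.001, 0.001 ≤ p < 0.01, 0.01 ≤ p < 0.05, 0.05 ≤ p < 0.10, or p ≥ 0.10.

0.01 ≤ p < 0.05

t = 0.7809 / 0.3535 = 2.209.
df = n − 2 = 282 − 2 = 280.
Two-sided p = 2·P(T_{280} > |t|) ≈ 0.0280.
So 0.01 ≤ p < 0.05.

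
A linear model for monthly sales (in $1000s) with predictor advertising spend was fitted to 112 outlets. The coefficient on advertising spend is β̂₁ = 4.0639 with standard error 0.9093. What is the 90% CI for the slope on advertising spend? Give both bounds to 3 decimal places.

df = n − 2 = 112 − 2 = 110.
t* = t_{0.05, 110} = 1.658824.
Margin = t* × SE = 1.658824 × 0.9093 = 1.50837.
CI: 4.0639 ± 1.50837 → (2.556, 5.572).
With 90% confidence, each one-unit increase in advertising spend is associated with a change of between 2.556 and 5.572 $1000s in monthly sales.

(2.556, 5.572)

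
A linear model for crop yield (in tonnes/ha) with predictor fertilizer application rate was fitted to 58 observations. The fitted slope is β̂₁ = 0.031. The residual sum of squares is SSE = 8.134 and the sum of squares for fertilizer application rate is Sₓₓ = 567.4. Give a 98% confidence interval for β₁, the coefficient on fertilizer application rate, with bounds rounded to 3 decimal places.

MSE = SSE/(n − 2) = 8.134/56 = 0.14525.
SE(β̂₁) = √(MSE/Sₓₓ) = √(0.14525/567.4) = 0.0159998.
df = n − 2 = 56.
t* = t_{0.01, 56} = 2.394801.
Margin = t* × SE = 2.394801 × 0.0159998 = 0.03832.
CI: 0.031 ± 0.03832 → (-0.007, 0.069).
With 98% confidence, each one-unit increase in fertilizer application rate is associated with a change of between -0.007 and 0.069 tonnes/ha in crop yield.

(-0.007, 0.069)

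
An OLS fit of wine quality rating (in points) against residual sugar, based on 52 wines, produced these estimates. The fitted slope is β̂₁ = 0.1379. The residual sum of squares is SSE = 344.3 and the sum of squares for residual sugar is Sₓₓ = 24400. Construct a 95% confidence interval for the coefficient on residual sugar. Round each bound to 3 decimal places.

(0.104, 0.172)

MSE = SSE/(n − 2) = 344.3/50 = 6.886.
SE(β̂₁) = √(MSE/Sₓₓ) = √(6.886/24400) = 0.0167992.
df = n − 2 = 50.
t* = t_{0.025, 50} = 2.008559.
Margin = t* × SE = 2.008559 × 0.0167992 = 0.03374.
CI: 0.1379 ± 0.03374 → (0.104, 0.172).
With 95% confidence, each one-unit increase in residual sugar is associated with a change of between 0.104 and 0.172 points in wine quality rating.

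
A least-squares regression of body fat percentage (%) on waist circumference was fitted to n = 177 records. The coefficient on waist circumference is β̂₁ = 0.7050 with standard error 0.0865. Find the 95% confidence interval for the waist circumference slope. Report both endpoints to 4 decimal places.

(0.5343, 0.8757)

df = n − 2 = 177 − 2 = 175.
t* = t_{0.025, 175} = 1.973612.
Margin = t* × SE = 1.973612 × 0.0865 = 0.170717.
CI: 0.7050 ± 0.170717 → (0.5343, 0.8757).
With 95% confidence, each one-unit increase in waist circumference is associated with a change of between 0.5343 and 0.8757 % in body fat percentage.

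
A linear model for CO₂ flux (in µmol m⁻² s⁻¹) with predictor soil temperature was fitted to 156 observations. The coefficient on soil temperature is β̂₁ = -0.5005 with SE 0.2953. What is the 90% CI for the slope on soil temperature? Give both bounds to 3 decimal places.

df = n − 2 = 156 − 2 = 154.
t* = t_{0.05, 154} = 1.654808.
Margin = t* × SE = 1.654808 × 0.2953 = 0.48866.
CI: -0.5005 ± 0.48866 → (-0.989, -0.012).
With 90% confidence, each one-unit increase in soil temperature is associated with a change of between -0.989 and -0.012 µmol m⁻² s⁻¹ in CO₂ flux.

(-0.989, -0.012)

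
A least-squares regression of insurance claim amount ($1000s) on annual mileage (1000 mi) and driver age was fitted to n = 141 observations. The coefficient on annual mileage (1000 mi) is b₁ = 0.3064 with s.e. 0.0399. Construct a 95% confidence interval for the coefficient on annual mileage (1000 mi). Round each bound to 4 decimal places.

(0.2275, 0.3853)

df = n − k − 1 = 141 − 2 − 1 = 138.
t* = t_{0.025, 138} = 1.977304.
Margin = t* × SE = 1.977304 × 0.0399 = 0.078894.
CI: 0.3064 ± 0.078894 → (0.2275, 0.3853).
With 95% confidence, each one-unit increase in annual mileage (1000 mi) is associated with a change of between 0.2275 and 0.3853 $1000s in insurance claim amount, holding the other predictors fixed.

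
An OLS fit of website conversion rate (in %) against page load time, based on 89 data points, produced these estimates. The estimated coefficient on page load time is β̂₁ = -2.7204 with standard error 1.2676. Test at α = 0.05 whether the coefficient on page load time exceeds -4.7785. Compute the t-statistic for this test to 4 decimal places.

H₀: β₁ = -4.7785 vs H₁: β₁ > -4.7785.
t = (β̂₁ − β₁⁰)/SE = (-2.7204 − (-4.7785)) / 1.2676 = 1.6236.
df = n − 2 = 89 − 2 = 87.
One-sided p ≈ 0.0540, which is ≥ 0.05, so fail to reject H₀.
The data do not give significant evidence that the true slope on page load time exceeds -4.7785 % per unit.

t = 1.6236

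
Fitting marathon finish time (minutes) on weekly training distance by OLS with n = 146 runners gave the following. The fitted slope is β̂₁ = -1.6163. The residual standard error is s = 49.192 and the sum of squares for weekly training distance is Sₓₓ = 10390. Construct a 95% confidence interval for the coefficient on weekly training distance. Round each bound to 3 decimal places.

(-2.570, -0.662)

SE(β̂₁) = s/√Sₓₓ = 49.192/√10390 = 0.482599.
df = n − 2 = 144.
t* = t_{0.025, 144} = 1.976575.
Margin = t* × SE = 1.976575 × 0.482599 = 0.95389.
CI: -1.6163 ± 0.95389 → (-2.570, -0.662).
With 95% confidence, each one-unit increase in weekly training distance is associated with a change of between -2.570 and -0.662 minutes in marathon finish time.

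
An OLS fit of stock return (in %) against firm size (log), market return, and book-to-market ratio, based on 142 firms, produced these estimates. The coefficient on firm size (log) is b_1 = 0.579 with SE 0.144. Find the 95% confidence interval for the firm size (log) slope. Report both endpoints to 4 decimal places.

df = n − k − 1 = 142 − 3 − 1 = 138.
t* = t_{0.025, 138} = 1.977304.
Margin = t* × SE = 1.977304 × 0.144 = 0.284732.
CI: 0.579 ± 0.284732 → (0.2943, 0.8637).
With 95% confidence, each one-unit increase in firm size (log) is associated with a change of between 0.2943 and 0.8637 % in stock return, holding the other predictors fixed.

(0.2943, 0.8637)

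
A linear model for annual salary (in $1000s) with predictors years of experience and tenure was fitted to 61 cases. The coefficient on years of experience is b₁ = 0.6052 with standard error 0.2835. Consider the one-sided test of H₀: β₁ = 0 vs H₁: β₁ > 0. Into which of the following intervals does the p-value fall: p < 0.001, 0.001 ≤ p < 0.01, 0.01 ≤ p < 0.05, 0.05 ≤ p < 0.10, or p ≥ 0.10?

t = 0.6052 / 0.2835 = 2.135.
df = n − k − 1 = 61 − 2 − 1 = 58.
One-sided p = P(T_{58} > t) ≈ 0.0185.
So 0.01 ≤ p < 0.05.

0.01 ≤ p < 0.05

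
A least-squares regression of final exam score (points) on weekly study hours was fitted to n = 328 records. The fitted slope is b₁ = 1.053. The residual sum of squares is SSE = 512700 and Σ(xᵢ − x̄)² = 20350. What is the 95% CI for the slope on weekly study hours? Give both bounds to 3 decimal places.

(0.506, 1.600)

MSE = SSE/(n − 2) = 512700/326 = 1572.7.
SE(b₁) = √(MSE/Sₓₓ) = √(1572.7/20350) = 0.277997.
df = n − 2 = 326.
t* = t_{0.025, 326} = 1.967268.
Margin = t* × SE = 1.967268 × 0.277997 = 0.54690.
CI: 1.053 ± 0.54690 → (0.506, 1.600).
With 95% confidence, each one-unit increase in weekly study hours is associated with a change of between 0.506 and 1.600 points in final exam score.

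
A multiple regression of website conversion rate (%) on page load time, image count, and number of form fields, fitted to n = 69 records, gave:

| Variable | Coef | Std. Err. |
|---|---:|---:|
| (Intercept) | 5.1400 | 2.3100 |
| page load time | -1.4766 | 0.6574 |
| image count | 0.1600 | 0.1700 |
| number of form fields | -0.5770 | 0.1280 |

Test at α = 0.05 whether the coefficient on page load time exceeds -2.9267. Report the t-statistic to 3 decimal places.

t = 2.206

Read off: b = -1.4766, SE = 0.6574 for page load time.
H₀: β₁ = -2.9267 vs H₁: β₁ > -2.9267.
t = (-1.4766 − (-2.9267)) / 0.6574 = 2.206.
df = n − k − 1 = 69 − 3 − 1 = 65.
One-sided p ≈ 0.0155, which is < 0.05, so reject H₀.
There is evidence that the true slope on page load time exceeds -2.9267 % per unit, holding the other predictors fixed.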